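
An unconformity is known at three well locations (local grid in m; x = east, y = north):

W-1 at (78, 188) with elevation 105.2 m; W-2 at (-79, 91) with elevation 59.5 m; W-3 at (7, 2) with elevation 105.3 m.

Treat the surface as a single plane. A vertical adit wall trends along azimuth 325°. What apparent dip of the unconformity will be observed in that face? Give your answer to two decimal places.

18.70°

Let the plane be z = a·x + b·y + c.
W-2−W-1: −157a − 97b = −45.7;  W-3−W-1: −71a − 186b = 0.1.
Solving gives a = 0.38135, b = −0.14611.
Unit vector along 325° is (sin 325°, cos 325°) = (-0.5736, 0.8192).
Slope in that direction = a·(-0.5736) + b·(0.8192) = −0.33842.
Apparent dip = arctan|0.33842| = 18.70° (true dip is 22.2°, so apparent ≤ true as expected).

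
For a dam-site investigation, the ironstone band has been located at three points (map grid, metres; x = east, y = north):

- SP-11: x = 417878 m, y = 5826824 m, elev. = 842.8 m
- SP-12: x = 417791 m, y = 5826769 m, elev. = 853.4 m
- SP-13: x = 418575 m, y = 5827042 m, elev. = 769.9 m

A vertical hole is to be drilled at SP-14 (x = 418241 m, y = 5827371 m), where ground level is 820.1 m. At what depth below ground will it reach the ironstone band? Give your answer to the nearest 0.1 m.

Two edge vectors: SP-11→SP-12 = (-87, -55, 10.6), SP-11→SP-13 = (697, 218, -72.9).
Normal n = (SP-11→SP-12) × (SP-11→SP-13) = (1698.7, 1045.9, 19369).
So ∂z/∂x = −n_x/n_z = −0.087701998 and ∂z/∂y = −n_y/n_z = −0.053998658.
Intercept c from SP-11: 842.8 + 36648.74 + 314640.67 = 352132.21.
At (418241, 5827371): z_contact = −36680.57 − 314670.21 + 352132.21 = 781.43 m.
Depth below ground = 820.1 − 781.43 = 38.7 m.

38.7 m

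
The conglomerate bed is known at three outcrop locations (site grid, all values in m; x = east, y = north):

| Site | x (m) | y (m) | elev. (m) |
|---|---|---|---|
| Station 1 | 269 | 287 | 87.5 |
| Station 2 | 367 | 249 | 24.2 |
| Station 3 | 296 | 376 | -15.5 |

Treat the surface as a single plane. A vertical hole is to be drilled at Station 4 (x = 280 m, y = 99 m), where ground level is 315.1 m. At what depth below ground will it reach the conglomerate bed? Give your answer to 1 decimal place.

Two edge vectors: Station 1→Station 2 = (98, -38, -63.3), Station 1→Station 3 = (27, 89, -103).
Normal n = (Station 1→Station 2) × (Station 1→Station 3) = (9547.7, 8384.9, 9748).
So ∂z/∂x = −n_x/n_z = −0.97945 and ∂z/∂y = −n_y/n_z = −0.86017.
Intercept c from Station 1: 87.5 + 263.47 + 246.87 = 597.84.
At (280, 99): z_contact = −274.25 − 85.16 + 597.84 = 238.44 m.
Depth below ground = 315.1 − 238.44 = 76.7 m.

76.7 m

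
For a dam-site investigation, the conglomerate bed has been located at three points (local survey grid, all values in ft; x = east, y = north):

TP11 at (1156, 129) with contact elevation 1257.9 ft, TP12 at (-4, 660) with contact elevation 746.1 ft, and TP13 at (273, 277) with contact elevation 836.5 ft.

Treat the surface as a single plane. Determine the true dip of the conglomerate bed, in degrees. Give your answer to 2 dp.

Let the plane be z = a·x + b·y + c.
TP12−TP11: −1160a + 531b = −511.8;  TP13−TP11: −883a + 148b = −421.4.
Solving gives a = 0.49805, b = 0.12418.
Gradient magnitude |∇z| = √(a² + b²) = √(0.24805 + 0.01542) = 0.51330.
True dip = arctan(0.51330) = 27.17°, dipping toward WSW (azimuth ≈ 256°).

27.17°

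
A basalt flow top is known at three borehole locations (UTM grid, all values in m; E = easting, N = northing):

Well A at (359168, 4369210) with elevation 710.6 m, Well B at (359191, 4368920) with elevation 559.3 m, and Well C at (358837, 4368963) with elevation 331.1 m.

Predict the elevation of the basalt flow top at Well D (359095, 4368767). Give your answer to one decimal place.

Two edge vectors: Well A→Well B = (23, -290, -151.3), Well A→Well C = (-331, -247, -379.5).
Normal n = (Well A→Well B) × (Well A→Well C) = (72683.9, 58808.8, -101671).
So ∂z/∂E = −n_x/n_z = 0.714893136 and ∂z/∂N = −n_y/n_z = 0.578422559.
Intercept c from Well A: 710.6 − 256766.74 − 2527249.63 = −2783305.77.
At (359095, 4368767): z = 256714.6 + 2526993.4 − 2783305.77 = 402.2 m.

402.2 m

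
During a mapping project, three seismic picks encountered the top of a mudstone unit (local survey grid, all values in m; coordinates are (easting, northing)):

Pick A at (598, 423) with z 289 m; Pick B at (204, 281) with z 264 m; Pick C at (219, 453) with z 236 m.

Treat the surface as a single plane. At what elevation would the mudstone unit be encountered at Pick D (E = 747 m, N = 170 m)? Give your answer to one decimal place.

Two edge vectors: Pick A→Pick B = (-394, -142, -25), Pick A→Pick C = (-379, 30, -53).
Normal n = (Pick A→Pick B) × (Pick A→Pick C) = (8276, -11407, -65638).
So ∂z/∂E = −n_x/n_z = 0.12609 and ∂z/∂N = −n_y/n_z = −0.17379.
Intercept c from Pick A: 289 − 75.40 + 73.51 = 287.11.
At (747, 170): z = 94.2 − 29.5 + 287.11 = 351.8 m.

351.8 m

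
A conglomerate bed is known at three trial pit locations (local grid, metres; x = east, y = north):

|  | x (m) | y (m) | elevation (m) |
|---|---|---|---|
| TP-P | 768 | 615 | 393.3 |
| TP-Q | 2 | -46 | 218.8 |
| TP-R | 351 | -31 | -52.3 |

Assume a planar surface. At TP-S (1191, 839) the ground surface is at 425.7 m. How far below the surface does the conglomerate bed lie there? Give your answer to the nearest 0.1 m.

Let the plane be z = a·x + b·y + c.
TP-Q−TP-P: −766a − 661b = −174.5;  TP-R−TP-P: −417a − 646b = −445.6.
Solving gives a = −0.829450, b = 1.225202.
Then c = 393.3 − a·768 − b·615 = 276.82.
At (1191, 839): z_contact = −987.87 + 1027.94 + 276.82 = 316.89 m.
Depth below ground = 425.7 − 316.89 = 108.8 m.

108.8 m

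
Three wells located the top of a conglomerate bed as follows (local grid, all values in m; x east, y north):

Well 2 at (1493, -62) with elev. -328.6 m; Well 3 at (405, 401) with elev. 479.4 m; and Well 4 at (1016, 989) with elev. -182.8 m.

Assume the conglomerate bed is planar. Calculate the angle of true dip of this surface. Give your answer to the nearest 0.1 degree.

41.4°

Let the plane be z = a·x + b·y + c.
Well 3−Well 2: −1088a + 463b = 808;  Well 4−Well 2: −477a + 1051b = 145.8.
Solving gives a = −0.84725, b = −0.24580.
Gradient magnitude |∇z| = √(a² + b²) = √(0.71783 + 0.06042) = 0.88218.
True dip = arctan(0.88218) = 41.4°, dipping toward ENE (azimuth ≈ 074°).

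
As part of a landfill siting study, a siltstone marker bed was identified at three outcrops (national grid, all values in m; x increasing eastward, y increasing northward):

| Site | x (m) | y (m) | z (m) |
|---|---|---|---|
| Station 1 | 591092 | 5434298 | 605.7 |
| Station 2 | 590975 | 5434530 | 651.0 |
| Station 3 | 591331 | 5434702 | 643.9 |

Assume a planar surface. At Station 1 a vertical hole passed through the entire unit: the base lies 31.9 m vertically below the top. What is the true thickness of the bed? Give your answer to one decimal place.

Let the plane be z = a·x + b·y + c.
Station 2−Station 1: −117a + 232b = 45.3;  Station 3−Station 1: 239a + 404b = 38.2.
Solving gives a = −0.09189, b = 0.14892.
|∇z| = √(a²+b²) = 0.17499, so dip δ = arctan(0.17499) = 9.93°.
True thickness = vertical thickness × cos δ = 31.9 × cos 9.93° = 31.4 m.

31.4 m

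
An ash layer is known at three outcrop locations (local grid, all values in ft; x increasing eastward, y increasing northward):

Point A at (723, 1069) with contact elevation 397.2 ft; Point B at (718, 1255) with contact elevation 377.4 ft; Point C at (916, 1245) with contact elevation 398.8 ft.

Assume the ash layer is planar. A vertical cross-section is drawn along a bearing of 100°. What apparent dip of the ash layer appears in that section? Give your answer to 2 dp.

6.80°

Two edge vectors: Point A→Point B = (-5, 186, -19.8), Point A→Point C = (193, 176, 1.6).
Normal n = (Point A→Point B) × (Point A→Point C) = (3782.4, -3813.4, -36778).
So ∂z/∂x = −n_x/n_z = 0.10284 and ∂z/∂y = −n_y/n_z = −0.10369.
Unit vector along 100° is (sin 100°, cos 100°) = (0.9848, -0.1736).
Slope in that direction = a·(0.9848) + b·(-0.1736) = 0.11929.
Apparent dip = arctan|0.11929| = 6.80° (true dip is 8.3°, so apparent ≤ true as expected).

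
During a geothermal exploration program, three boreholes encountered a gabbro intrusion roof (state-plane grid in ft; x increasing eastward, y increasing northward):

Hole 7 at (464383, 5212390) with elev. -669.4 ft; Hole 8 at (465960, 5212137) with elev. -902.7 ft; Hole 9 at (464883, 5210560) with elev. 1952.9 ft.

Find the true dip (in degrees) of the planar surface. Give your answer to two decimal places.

57.85°

Let the plane be z = a·x + b·y + c.
Hole 8−Hole 7: 1577a − 253b = −233.3;  Hole 9−Hole 7: 500a − 1830b = 2622.3.
Solving gives a = −0.39515, b = −1.54092.
Gradient magnitude |∇z| = √(a² + b²) = √(0.15614 + 2.37442) = 1.59077.
True dip = arctan(1.59077) = 57.85°, dipping toward NNE (azimuth ≈ 014°).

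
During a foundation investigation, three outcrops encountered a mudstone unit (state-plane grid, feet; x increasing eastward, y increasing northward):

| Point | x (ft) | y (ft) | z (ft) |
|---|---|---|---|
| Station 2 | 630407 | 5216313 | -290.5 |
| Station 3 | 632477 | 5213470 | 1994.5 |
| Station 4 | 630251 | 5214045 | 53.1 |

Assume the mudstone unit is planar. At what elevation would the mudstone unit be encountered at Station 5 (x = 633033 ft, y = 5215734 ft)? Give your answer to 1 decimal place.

1979.1 ft

Two edge vectors: Station 2→Station 3 = (2070, -2843, 2285), Station 2→Station 4 = (-156, -2268, 343.6).
Normal n = (Station 2→Station 3) × (Station 2→Station 4) = (4205525.2, -1067712, -5138268).
So ∂z/∂x = −n_x/n_z = 0.818471360 and ∂z/∂y = −n_y/n_z = −0.207796090.
Intercept c from Station 2: -290.5 − 515970.07 + 1083929.45 = 567668.87.
At (633033, 5215734): z = 518119.4 − 1083809.1 + 567668.87 = 1979.1 ft.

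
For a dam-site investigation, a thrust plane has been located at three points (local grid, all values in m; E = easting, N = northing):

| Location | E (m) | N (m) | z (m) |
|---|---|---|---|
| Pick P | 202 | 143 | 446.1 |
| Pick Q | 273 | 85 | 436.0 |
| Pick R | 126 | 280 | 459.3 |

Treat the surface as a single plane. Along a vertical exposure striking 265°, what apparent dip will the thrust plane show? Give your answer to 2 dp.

6.45°

Two edge vectors: Pick P→Pick Q = (71, -58, -10.1), Pick P→Pick R = (-76, 137, 13.2).
Normal n = (Pick P→Pick Q) × (Pick P→Pick R) = (618.1, -169.6, 5319).
So ∂z/∂E = −n_x/n_z = −0.11621 and ∂z/∂N = −n_y/n_z = 0.03189.
Unit vector along 265° is (sin 265°, cos 265°) = (-0.9962, -0.0872).
Slope in that direction = a·(-0.9962) + b·(-0.0872) = 0.11298.
Apparent dip = arctan|0.11298| = 6.45° (true dip is 6.9°, so apparent ≤ true as expected).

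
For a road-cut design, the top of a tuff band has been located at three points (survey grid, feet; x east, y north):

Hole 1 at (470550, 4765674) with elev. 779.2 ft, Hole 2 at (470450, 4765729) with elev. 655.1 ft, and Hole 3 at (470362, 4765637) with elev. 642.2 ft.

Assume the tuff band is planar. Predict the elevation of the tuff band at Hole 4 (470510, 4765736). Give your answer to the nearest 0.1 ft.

702.1 ft

Two edge vectors: Hole 1→Hole 2 = (-100, 55, -124.1), Hole 1→Hole 3 = (-188, -37, -137).
Normal n = (Hole 1→Hole 2) × (Hole 1→Hole 3) = (-12126.7, 9630.8, 14040).
So ∂z/∂x = −n_x/n_z = 0.863725071 and ∂z/∂y = −n_y/n_z = −0.685954416.
Intercept c from Hole 1: 779.2 − 406425.83 + 3269035.13 = 2863388.49.
At (470510, 4765736): z = 406391.3 − 3269077.7 + 2863388.49 = 702.1 ft.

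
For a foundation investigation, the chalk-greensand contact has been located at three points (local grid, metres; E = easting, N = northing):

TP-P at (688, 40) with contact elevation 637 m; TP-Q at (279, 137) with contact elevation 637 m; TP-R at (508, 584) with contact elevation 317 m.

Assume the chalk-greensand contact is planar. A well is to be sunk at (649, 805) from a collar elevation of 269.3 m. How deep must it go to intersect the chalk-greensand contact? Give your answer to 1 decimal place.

114.7 m

Two edge vectors: TP-P→TP-Q = (-409, 97, 0), TP-P→TP-R = (-180, 544, -320).
Normal n = (TP-P→TP-Q) × (TP-P→TP-R) = (-31040, -130880, -205036).
So ∂z/∂E = −n_x/n_z = −0.15139 and ∂z/∂N = −n_y/n_z = −0.63833.
Intercept c from TP-P: 637 + 104.15 + 25.53 = 766.69.
At (649, 805): z_contact = −98.25 − 513.85 + 766.69 = 154.58 m.
Depth below ground = 269.3 − 154.58 = 114.7 m.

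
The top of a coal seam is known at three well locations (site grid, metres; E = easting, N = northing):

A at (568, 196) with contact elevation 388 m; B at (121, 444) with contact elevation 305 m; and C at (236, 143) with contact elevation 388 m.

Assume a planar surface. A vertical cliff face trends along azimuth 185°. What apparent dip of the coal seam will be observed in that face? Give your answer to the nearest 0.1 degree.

Two edge vectors: A→B = (-447, 248, -83), A→C = (-332, -53, 0).
Normal n = (A→B) × (A→C) = (-4399, 27556, 106027).
So ∂z/∂E = −n_x/n_z = 0.04149 and ∂z/∂N = −n_y/n_z = −0.25990.
Unit vector along 185° is (sin 185°, cos 185°) = (-0.0872, -0.9962).
Slope in that direction = a·(-0.0872) + b·(-0.9962) = 0.25529.
Apparent dip = arctan|0.25529| = 14.3° (true dip is 14.7°, so apparent ≤ true as expected).

14.3°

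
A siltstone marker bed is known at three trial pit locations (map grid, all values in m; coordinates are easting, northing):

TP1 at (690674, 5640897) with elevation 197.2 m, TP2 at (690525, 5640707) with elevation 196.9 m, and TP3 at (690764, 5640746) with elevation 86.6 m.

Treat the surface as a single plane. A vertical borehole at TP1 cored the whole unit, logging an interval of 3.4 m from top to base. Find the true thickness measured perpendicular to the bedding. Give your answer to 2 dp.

2.82 m

Let the plane be z = a·easting + b·northing + c.
TP2−TP1: −149a − 190b = −0.3;  TP3−TP1: 90a − 151b = −110.6.
Solving gives a = −0.52953, b = 0.41684.
|∇z| = √(a²+b²) = 0.67391, so dip δ = arctan(0.67391) = 33.98°.
True thickness = vertical thickness × cos δ = 3.4 × cos 33.98° = 2.82 m.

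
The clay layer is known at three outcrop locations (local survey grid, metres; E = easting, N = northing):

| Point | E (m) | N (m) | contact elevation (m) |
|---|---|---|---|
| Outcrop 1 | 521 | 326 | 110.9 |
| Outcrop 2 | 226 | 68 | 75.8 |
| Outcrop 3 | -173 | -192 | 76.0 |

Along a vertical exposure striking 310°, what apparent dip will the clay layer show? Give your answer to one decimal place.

31.5°

Two edge vectors: Outcrop 1→Outcrop 2 = (-295, -258, -35.1), Outcrop 1→Outcrop 3 = (-694, -518, -34.9).
Normal n = (Outcrop 1→Outcrop 2) × (Outcrop 1→Outcrop 3) = (-9177.6, 14063.9, -26242).
So ∂z/∂E = −n_x/n_z = −0.34973 and ∂z/∂N = −n_y/n_z = 0.53593.
Unit vector along 310° is (sin 310°, cos 310°) = (-0.7660, 0.6428).
Slope in that direction = a·(-0.7660) + b·(0.6428) = 0.61240.
Apparent dip = arctan|0.61240| = 31.5° (true dip is 32.6°, so apparent ≤ true as expected).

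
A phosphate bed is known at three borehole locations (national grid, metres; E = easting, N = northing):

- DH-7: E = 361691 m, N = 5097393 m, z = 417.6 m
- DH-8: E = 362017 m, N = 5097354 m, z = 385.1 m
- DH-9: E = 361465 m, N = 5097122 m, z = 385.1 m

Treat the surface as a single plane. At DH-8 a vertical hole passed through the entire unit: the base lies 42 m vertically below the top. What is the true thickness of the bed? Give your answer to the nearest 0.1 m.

41.2 m

Let the plane be z = a·E + b·N + c.
DH-8−DH-7: 326a − 39b = −32.5;  DH-9−DH-7: −226a − 271b = −32.5.
Solving gives a = −0.07760, b = 0.18464.
|∇z| = √(a²+b²) = 0.20029, so dip δ = arctan(0.20029) = 11.33°.
True thickness = vertical thickness × cos δ = 42 × cos 11.33° = 41.2 m.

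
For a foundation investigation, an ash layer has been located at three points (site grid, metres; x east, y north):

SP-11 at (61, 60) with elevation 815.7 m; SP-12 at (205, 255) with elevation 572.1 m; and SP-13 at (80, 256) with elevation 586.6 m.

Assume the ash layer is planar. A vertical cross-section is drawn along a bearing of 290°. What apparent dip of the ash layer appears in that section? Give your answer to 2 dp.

Let the plane be z = a·x + b·y + c.
SP-12−SP-11: 144a + 195b = −243.6;  SP-13−SP-11: 19a + 196b = −229.1.
Solving gives a = −0.12525, b = −1.15674.
Unit vector along 290° is (sin 290°, cos 290°) = (-0.9397, 0.3420).
Slope in that direction = a·(-0.9397) + b·(0.3420) = −0.27793.
Apparent dip = arctan|0.27793| = 15.53° (true dip is 49.3°, so apparent ≤ true as expected).

15.53°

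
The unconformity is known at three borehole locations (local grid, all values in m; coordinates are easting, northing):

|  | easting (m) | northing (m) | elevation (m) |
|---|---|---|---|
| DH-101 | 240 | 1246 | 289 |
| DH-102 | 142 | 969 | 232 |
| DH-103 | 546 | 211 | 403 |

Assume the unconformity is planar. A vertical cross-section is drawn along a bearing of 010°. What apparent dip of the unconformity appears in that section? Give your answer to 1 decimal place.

Two edge vectors: DH-101→DH-102 = (-98, -277, -57), DH-101→DH-103 = (306, -1035, 114).
Normal n = (DH-101→DH-102) × (DH-101→DH-103) = (-90573, -6270, 186192).
So ∂z/∂easting = −n_x/n_z = 0.48645 and ∂z/∂northing = −n_y/n_z = 0.03367.
Unit vector along 010° is (sin 10°, cos 10°) = (0.1736, 0.9848).
Slope in that direction = a·(0.1736) + b·(0.9848) = 0.11763.
Apparent dip = arctan|0.11763| = 6.7° (true dip is 26.0°, so apparent ≤ true as expected).

6.7°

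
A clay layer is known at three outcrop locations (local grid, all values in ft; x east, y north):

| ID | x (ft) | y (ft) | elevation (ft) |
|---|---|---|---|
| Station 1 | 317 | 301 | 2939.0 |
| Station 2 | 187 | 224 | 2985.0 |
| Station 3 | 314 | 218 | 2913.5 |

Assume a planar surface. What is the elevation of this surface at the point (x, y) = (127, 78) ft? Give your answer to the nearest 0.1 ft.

Let the plane be z = a·x + b·y + c.
Station 2−Station 1: −130a − 77b = 46;  Station 3−Station 1: −3a − 83b = −25.5.
Solving gives a = −0.54754, b = 0.32702.
Then c = 2939 − a·317 − b·301 = 3014.14.
At (127, 78): z = −69.5 + 25.5 + 3014.14 = 2970.1 ft.

2970.1 ft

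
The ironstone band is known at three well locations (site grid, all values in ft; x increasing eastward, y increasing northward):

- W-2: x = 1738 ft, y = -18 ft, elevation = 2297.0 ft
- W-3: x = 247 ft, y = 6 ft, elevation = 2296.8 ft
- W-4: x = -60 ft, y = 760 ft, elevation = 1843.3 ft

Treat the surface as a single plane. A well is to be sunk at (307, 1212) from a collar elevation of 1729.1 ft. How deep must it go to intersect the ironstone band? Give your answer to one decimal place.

Let the plane be z = a·x + b·y + c.
W-3−W-2: −1491a + 24b = −0.2;  W-4−W-2: −1798a + 778b = −453.7.
Solving gives a = −0.009610, b = −0.605372.
Then c = 2297 − a·1738 − b·-18 = 2302.81.
At (307, 1212): z_contact = −2.95 − 733.71 + 2302.81 = 1566.14 ft.
Depth below ground = 1729.1 − 1566.14 = 163.0 ft.

163.0 ft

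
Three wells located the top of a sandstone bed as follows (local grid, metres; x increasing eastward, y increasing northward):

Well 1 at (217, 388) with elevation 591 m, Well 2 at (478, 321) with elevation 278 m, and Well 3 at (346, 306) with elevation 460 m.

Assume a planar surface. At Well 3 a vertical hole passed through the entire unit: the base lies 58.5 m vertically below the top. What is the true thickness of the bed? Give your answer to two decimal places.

Let the plane be z = a·x + b·y + c.
Well 2−Well 1: 261a − 67b = −313;  Well 3−Well 1: 129a − 82b = −131.
Solving gives a = −1.32369, b = −0.48483.
|∇z| = √(a²+b²) = 1.40969, so dip δ = arctan(1.40969) = 54.65°.
True thickness = vertical thickness × cos δ = 58.5 × cos 54.65° = 33.85 m.

33.85 m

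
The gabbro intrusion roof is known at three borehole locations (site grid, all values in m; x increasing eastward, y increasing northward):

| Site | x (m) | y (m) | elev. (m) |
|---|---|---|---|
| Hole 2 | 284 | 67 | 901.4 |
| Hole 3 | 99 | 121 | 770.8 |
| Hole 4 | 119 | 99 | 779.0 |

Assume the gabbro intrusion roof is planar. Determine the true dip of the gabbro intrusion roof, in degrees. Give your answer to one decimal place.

Two edge vectors: Hole 2→Hole 3 = (-185, 54, -130.6), Hole 2→Hole 4 = (-165, 32, -122.4).
Normal n = (Hole 2→Hole 3) × (Hole 2→Hole 4) = (-2430.4, -1095, 2990).
So ∂z/∂x = −n_x/n_z = 0.81284 and ∂z/∂y = −n_y/n_z = 0.36622.
Gradient magnitude |∇z| = √(a² + b²) = √(0.66071 + 0.13412) = 0.89153.
True dip = arctan(0.89153) = 41.7°, dipping toward WSW (azimuth ≈ 246°).

41.7°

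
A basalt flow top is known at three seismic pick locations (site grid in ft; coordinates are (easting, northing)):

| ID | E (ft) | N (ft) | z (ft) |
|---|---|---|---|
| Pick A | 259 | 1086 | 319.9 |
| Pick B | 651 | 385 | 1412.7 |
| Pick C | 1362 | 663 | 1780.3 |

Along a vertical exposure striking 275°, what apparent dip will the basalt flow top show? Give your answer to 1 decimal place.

Let the plane be z = a·E + b·N + c.
Pick B−Pick A: 392a − 701b = 1092.8;  Pick C−Pick A: 1103a − 423b = 1460.4.
Solving gives a = 0.92443, b = −1.04197.
Unit vector along 275° is (sin 275°, cos 275°) = (-0.9962, 0.0872).
Slope in that direction = a·(-0.9962) + b·(0.0872) = −1.01173.
Apparent dip = arctan|1.01173| = 45.3° (true dip is 54.3°, so apparent ≤ true as expected).

45.3°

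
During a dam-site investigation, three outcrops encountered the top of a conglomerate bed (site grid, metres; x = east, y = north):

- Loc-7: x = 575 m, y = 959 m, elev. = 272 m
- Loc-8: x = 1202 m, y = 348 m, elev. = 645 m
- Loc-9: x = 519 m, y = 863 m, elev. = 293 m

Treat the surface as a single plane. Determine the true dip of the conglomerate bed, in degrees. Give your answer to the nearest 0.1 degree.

Let the plane be z = a·x + b·y + c.
Loc-8−Loc-7: 627a − 611b = 373;  Loc-9−Loc-7: −56a − 96b = 21.
Solving gives a = 0.24338, b = −0.36072.
Gradient magnitude |∇z| = √(a² + b²) = √(0.05923 + 0.13012) = 0.43515.
True dip = arctan(0.43515) = 23.5°, dipping toward NW (azimuth ≈ 326°).

23.5°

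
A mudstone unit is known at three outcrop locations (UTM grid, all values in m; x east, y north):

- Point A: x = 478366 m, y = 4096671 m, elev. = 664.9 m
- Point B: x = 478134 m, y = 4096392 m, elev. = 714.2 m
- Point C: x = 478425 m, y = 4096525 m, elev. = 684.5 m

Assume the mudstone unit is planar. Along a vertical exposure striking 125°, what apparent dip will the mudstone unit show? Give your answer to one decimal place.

Let the plane be z = a·x + b·y + c.
Point B−Point A: −232a − 279b = 49.3;  Point C−Point A: 59a − 146b = 19.6.
Solving gives a = −0.03436, b = −0.14813.
Unit vector along 125° is (sin 125°, cos 125°) = (0.8192, -0.5736).
Slope in that direction = a·(0.8192) + b·(-0.5736) = 0.05682.
Apparent dip = arctan|0.05682| = 3.3° (true dip is 8.6°, so apparent ≤ true as expected).

3.3°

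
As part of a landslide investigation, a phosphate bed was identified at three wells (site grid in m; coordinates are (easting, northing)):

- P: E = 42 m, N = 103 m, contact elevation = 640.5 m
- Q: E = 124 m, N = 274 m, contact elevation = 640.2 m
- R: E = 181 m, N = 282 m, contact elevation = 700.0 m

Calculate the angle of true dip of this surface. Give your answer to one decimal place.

51.3°

Two edge vectors: P→Q = (82, 171, -0.3), P→R = (139, 179, 59.5).
Normal n = (P→Q) × (P→R) = (10228.2, -4920.7, -9091).
So ∂z/∂E = −n_x/n_z = 1.12509 and ∂z/∂N = −n_y/n_z = −0.54127.
Gradient magnitude |∇z| = √(a² + b²) = √(1.26583 + 0.29297) = 1.24852.
True dip = arctan(1.24852) = 51.3°, dipping toward WNW (azimuth ≈ 296°).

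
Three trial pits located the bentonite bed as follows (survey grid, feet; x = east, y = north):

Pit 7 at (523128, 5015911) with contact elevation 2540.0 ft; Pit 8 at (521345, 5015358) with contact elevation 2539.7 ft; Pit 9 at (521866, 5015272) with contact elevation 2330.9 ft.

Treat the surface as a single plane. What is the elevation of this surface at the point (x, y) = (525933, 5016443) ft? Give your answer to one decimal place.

Two edge vectors: Pit 7→Pit 8 = (-1783, -553, -0.3), Pit 7→Pit 9 = (-1262, -639, -209.1).
Normal n = (Pit 7→Pit 8) × (Pit 7→Pit 9) = (115440.6, -372446.7, 441451).
So ∂z/∂x = −n_x/n_z = −0.261502636 and ∂z/∂y = −n_y/n_z = 0.843687521.
Intercept c from Pit 7: 2540 + 136799.35 − 4231861.52 = −4092522.17.
At (525933, 5016443): z = −137532.9 + 4232310.4 − 4092522.17 = 2255.3 ft.

2255.3 ft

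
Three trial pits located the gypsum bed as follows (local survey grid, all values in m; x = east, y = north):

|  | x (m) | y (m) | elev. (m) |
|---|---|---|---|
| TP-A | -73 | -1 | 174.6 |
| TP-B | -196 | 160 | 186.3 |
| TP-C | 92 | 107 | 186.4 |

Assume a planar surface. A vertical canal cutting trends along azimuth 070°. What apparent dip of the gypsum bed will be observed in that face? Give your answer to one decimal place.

Two edge vectors: TP-A→TP-B = (-123, 161, 11.7), TP-A→TP-C = (165, 108, 11.8).
Normal n = (TP-A→TP-B) × (TP-A→TP-C) = (636.2, 3381.9, -39849).
So ∂z/∂x = −n_x/n_z = 0.01597 and ∂z/∂y = −n_y/n_z = 0.08487.
Unit vector along 070° is (sin 70°, cos 70°) = (0.9397, 0.3420).
Slope in that direction = a·(0.9397) + b·(0.3420) = 0.04403.
Apparent dip = arctan|0.04403| = 2.5° (true dip is 4.9°, so apparent ≤ true as expected).

2.5°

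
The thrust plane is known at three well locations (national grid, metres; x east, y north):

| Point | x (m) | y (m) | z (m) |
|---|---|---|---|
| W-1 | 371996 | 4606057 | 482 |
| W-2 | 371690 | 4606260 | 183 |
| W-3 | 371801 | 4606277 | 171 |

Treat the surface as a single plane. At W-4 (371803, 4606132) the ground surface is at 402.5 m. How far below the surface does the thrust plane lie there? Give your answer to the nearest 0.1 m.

Let the plane be z = a·x + b·y + c.
W-2−W-1: −306a + 203b = −299;  W-3−W-1: −195a + 220b = −311.
Solving gives a = 0.095438976, b = −1.329042726.
Then c = 482 − a·371996 − b·4606057 = 6086625.63.
At (371803, 4606132): z_contact = 35484.50 − 6121746.23 + 6086625.63 = 363.90 m.
Depth below ground = 402.5 − 363.90 = 38.6 m.

38.6 m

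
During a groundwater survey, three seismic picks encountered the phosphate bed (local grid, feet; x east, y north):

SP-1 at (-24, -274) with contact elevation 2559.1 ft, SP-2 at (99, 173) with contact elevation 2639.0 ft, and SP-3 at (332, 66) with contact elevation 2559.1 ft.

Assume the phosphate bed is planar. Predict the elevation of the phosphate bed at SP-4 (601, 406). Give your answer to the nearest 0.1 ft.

2579.2 ft

Let the plane be z = a·x + b·y + c.
SP-2−SP-1: 123a + 447b = 79.9;  SP-3−SP-1: 356a + 340b = 0.
Solving gives a = −0.23157, b = 0.24247.
Then c = 2559.1 − a·-24 − b·-274 = 2619.98.
At (601, 406): z = −139.2 + 98.4 + 2619.98 = 2579.2 ft.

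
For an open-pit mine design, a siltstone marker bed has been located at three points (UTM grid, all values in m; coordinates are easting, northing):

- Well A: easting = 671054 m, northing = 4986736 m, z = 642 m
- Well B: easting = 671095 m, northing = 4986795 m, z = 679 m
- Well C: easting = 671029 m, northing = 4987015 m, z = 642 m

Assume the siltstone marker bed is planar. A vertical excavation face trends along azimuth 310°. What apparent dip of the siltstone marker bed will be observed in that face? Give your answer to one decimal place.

29.5°

Two edge vectors: Well A→Well B = (41, 59, 37), Well A→Well C = (-25, 279, 0).
Normal n = (Well A→Well B) × (Well A→Well C) = (-10323, -925, 12914).
So ∂z/∂easting = −n_x/n_z = 0.79937 and ∂z/∂northing = −n_y/n_z = 0.07163.
Unit vector along 310° is (sin 310°, cos 310°) = (-0.7660, 0.6428).
Slope in that direction = a·(-0.7660) + b·(0.6428) = −0.56631.
Apparent dip = arctan|0.56631| = 29.5° (true dip is 38.7°, so apparent ≤ true as expected).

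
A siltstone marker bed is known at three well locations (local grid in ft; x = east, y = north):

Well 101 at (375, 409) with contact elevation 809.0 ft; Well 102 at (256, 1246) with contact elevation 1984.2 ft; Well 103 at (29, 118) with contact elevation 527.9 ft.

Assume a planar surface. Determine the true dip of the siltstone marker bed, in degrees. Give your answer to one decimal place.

Two edge vectors: Well 101→Well 102 = (-119, 837, 1175.2), Well 101→Well 103 = (-346, -291, -281.1).
Normal n = (Well 101→Well 102) × (Well 101→Well 103) = (106702.5, -440070.1, 324231).
So ∂z/∂x = −n_x/n_z = −0.32909 and ∂z/∂y = −n_y/n_z = 1.35727.
Gradient magnitude |∇z| = √(a² + b²) = √(0.10830 + 1.84219) = 1.39660.
True dip = arctan(1.39660) = 54.4°, dipping toward SSE (azimuth ≈ 166°).

54.4°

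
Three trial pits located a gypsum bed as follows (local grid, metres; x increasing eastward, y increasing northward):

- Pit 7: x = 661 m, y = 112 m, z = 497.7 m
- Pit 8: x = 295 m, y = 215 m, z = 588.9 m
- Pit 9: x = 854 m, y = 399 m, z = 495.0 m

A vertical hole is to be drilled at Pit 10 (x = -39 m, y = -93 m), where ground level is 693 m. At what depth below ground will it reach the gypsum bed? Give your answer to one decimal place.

74.3 m

Let the plane be z = a·x + b·y + c.
Pit 8−Pit 7: −366a + 103b = 91.2;  Pit 9−Pit 7: 193a + 287b = −2.7.
Solving gives a = −0.21175, b = 0.13299.
Then c = 497.7 − a·661 − b·112 = 622.77.
At (-39, -93): z_contact = 8.26 − 12.37 + 622.77 = 618.66 m.
Depth below ground = 693 − 618.66 = 74.3 m.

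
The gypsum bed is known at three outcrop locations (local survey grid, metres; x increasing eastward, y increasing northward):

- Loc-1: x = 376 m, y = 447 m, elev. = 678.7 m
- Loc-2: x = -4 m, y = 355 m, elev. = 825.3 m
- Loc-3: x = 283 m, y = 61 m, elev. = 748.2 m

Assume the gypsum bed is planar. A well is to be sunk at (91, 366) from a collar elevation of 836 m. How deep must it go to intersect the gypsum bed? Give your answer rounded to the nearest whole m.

Let the plane be z = a·x + b·y + c.
Loc-2−Loc-1: −380a − 92b = 146.6;  Loc-3−Loc-1: −93a − 386b = 69.5.
Solving gives a = −0.36340, b = −0.09250.
Then c = 678.7 − a·376 − b·447 = 856.68.
At (91, 366): z_contact = −33.1 − 33.9 + 856.68 = 789.8 m.
Depth below ground = 836 − 789.8 = 46 m.

46 m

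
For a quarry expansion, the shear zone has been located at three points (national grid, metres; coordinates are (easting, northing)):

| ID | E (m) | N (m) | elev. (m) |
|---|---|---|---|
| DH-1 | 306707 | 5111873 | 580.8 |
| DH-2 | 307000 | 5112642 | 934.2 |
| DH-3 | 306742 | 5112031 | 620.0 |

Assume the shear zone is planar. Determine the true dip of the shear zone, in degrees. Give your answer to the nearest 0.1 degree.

Let the plane be z = a·E + b·N + c.
DH-2−DH-1: 293a + 769b = 353.4;  DH-3−DH-1: 35a + 158b = 39.2.
Solving gives a = 1.32579, b = −0.04559.
Gradient magnitude |∇z| = √(a² + b²) = √(1.75771 + 0.00208) = 1.32657.
True dip = arctan(1.32657) = 53.0°, dipping toward W (azimuth ≈ 272°).

53.0°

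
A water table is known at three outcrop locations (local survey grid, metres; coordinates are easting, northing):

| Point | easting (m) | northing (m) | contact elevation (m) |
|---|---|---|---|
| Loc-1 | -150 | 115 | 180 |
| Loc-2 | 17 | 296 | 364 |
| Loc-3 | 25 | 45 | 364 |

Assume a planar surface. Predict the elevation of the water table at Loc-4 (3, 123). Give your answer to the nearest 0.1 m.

343.2 m

Let the plane be z = a·easting + b·northing + c.
Loc-2−Loc-1: 167a + 181b = 184;  Loc-3−Loc-1: 175a − 70b = 184.
Solving gives a = 1.06501, b = 0.03394.
Then c = 180 − a·-150 − b·115 = 335.85.
At (3, 123): z = 3.2 + 4.2 + 335.85 = 343.2 m.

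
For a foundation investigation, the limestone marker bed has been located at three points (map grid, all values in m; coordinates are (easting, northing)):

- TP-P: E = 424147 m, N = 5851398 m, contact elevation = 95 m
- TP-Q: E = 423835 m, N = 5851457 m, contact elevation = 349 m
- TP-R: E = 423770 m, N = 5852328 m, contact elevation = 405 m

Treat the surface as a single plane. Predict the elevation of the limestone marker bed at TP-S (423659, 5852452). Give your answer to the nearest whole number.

Let the plane be z = a·E + b·N + c.
TP-Q−TP-P: −312a + 59b = 254;  TP-R−TP-P: −377a + 930b = 310.
Solving gives a = −0.81342356, b = 0.00359066.
Then c = 95 − a·424147 − b·5851398 = 324095.76.
At (423659, 5852452): z = −344614.2 + 21014.2 + 324095.76 = 495.7 m.

496 m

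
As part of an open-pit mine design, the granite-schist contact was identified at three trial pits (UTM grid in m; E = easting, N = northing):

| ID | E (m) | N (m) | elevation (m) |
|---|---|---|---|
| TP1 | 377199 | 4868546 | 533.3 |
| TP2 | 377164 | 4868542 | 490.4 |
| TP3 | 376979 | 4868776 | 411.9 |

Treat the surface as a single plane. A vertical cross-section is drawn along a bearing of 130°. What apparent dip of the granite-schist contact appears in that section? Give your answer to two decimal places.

27.23°

Two edge vectors: TP1→TP2 = (-35, -4, -42.9), TP1→TP3 = (-220, 230, -121.4).
Normal n = (TP1→TP2) × (TP1→TP3) = (10352.6, 5189, -8930).
So ∂z/∂E = −n_x/n_z = 1.15931 and ∂z/∂N = −n_y/n_z = 0.58108.
Unit vector along 130° is (sin 130°, cos 130°) = (0.7660, -0.6428).
Slope in that direction = a·(0.7660) + b·(-0.6428) = 0.51457.
Apparent dip = arctan|0.51457| = 27.23° (true dip is 52.4°, so apparent ≤ true as expected).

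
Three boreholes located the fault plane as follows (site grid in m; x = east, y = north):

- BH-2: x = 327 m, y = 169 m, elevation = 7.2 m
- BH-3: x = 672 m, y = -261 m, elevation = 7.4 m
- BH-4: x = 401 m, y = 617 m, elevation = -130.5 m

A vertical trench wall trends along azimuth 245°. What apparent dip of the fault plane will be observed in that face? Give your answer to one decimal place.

21.6°

Let the plane be z = a·x + b·y + c.
BH-3−BH-2: 345a − 430b = 0.2;  BH-4−BH-2: 74a + 448b = −137.7.
Solving gives a = −0.31721, b = −0.25497.
Unit vector along 245° is (sin 245°, cos 245°) = (-0.9063, -0.4226).
Slope in that direction = a·(-0.9063) + b·(-0.4226) = 0.39524.
Apparent dip = arctan|0.39524| = 21.6° (true dip is 22.1°, so apparent ≤ true as expected).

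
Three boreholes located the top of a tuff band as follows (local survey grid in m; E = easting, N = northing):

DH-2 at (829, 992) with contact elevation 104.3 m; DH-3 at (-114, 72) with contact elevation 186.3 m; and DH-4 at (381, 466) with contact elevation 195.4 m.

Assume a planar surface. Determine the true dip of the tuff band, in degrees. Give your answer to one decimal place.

37.3°

Let the plane be z = a·E + b·N + c.
DH-3−DH-2: −943a − 920b = 82;  DH-4−DH-2: −448a − 526b = 91.1.
Solving gives a = 0.48511, b = −0.58636.
Gradient magnitude |∇z| = √(a² + b²) = √(0.23533 + 0.34382) = 0.76102.
True dip = arctan(0.76102) = 37.3°, dipping toward NW (azimuth ≈ 320°).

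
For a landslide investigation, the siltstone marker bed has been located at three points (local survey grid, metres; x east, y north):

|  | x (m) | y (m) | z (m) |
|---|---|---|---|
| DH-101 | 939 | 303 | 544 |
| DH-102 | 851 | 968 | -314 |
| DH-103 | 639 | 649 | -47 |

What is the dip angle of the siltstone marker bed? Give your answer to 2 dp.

Let the plane be z = a·x + b·y + c.
DH-102−DH-101: −88a + 665b = −858;  DH-103−DH-101: −300a + 346b = −591.
Solving gives a = 0.56874, b = −1.21496.
Gradient magnitude |∇z| = √(a² + b²) = √(0.32347 + 1.47614) = 1.34149.
True dip = arctan(1.34149) = 53.30°, dipping toward NNW (azimuth ≈ 335°).

53.30°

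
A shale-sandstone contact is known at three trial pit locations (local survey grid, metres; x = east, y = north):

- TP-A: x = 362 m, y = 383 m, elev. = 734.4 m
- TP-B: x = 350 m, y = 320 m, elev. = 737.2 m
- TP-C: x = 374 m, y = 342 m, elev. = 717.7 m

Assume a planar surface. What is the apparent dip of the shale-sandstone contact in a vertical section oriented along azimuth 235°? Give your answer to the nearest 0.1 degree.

Let the plane be z = a·x + b·y + c.
TP-B−TP-A: −12a − 63b = 2.8;  TP-C−TP-A: 12a − 41b = −16.7.
Solving gives a = −0.93502, b = 0.13365.
Unit vector along 235° is (sin 235°, cos 235°) = (-0.8192, -0.5736).
Slope in that direction = a·(-0.8192) + b·(-0.5736) = 0.68926.
Apparent dip = arctan|0.68926| = 34.6° (true dip is 43.4°, so apparent ≤ true as expected).

34.6°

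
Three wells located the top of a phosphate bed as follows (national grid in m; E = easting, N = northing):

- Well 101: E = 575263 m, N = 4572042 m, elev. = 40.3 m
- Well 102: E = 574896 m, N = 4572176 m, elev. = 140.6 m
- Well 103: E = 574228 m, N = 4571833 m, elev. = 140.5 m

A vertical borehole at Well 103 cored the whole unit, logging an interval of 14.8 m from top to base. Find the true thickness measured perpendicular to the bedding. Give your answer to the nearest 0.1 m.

Let the plane be z = a·E + b·N + c.
Well 102−Well 101: −367a + 134b = 100.3;  Well 103−Well 101: −1035a − 209b = 100.2.
Solving gives a = −0.15966, b = 0.31123.
|∇z| = √(a²+b²) = 0.34979, so dip δ = arctan(0.34979) = 19.28°.
True thickness = vertical thickness × cos δ = 14.8 × cos 19.28° = 14.0 m.

14.0 m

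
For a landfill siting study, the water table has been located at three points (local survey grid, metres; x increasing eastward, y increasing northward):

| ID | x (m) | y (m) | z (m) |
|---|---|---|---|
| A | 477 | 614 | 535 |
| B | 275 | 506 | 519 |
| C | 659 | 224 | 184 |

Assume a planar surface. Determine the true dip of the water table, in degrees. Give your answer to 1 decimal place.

39.2°

Two edge vectors: A→B = (-202, -108, -16), A→C = (182, -390, -351).
Normal n = (A→B) × (A→C) = (31668, -73814, 98436).
So ∂z/∂x = −n_x/n_z = −0.32171 and ∂z/∂y = −n_y/n_z = 0.74987.
Gradient magnitude |∇z| = √(a² + b²) = √(0.10350 + 0.56230) = 0.81597.
True dip = arctan(0.81597) = 39.2°, dipping toward SSE (azimuth ≈ 157°).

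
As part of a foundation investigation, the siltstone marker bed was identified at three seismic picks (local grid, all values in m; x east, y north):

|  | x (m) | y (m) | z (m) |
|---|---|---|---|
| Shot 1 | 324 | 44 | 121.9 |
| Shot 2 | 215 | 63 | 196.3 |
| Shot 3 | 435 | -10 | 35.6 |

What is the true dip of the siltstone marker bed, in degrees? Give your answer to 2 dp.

34.96°

Two edge vectors: Shot 1→Shot 2 = (-109, 19, 74.4), Shot 1→Shot 3 = (111, -54, -86.3).
Normal n = (Shot 1→Shot 2) × (Shot 1→Shot 3) = (2377.9, -1148.3, 3777).
So ∂z/∂x = −n_x/n_z = −0.62957 and ∂z/∂y = −n_y/n_z = 0.30402.
Gradient magnitude |∇z| = √(a² + b²) = √(0.39636 + 0.09243) = 0.69914.
True dip = arctan(0.69914) = 34.96°, dipping toward ESE (azimuth ≈ 116°).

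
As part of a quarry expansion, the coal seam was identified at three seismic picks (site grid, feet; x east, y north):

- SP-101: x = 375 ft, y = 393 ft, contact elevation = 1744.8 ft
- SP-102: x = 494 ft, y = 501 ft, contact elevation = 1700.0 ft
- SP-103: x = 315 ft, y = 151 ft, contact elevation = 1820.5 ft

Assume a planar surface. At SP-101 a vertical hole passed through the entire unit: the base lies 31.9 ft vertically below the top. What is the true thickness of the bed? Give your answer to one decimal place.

30.5 ft

Let the plane be z = a·x + b·y + c.
SP-102−SP-101: 119a + 108b = −44.8;  SP-103−SP-101: −60a − 242b = 75.7.
Solving gives a = −0.11946, b = −0.28319.
|∇z| = √(a²+b²) = 0.30736, so dip δ = arctan(0.30736) = 17.09°.
True thickness = vertical thickness × cos δ = 31.9 × cos 17.09° = 30.5 ft.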